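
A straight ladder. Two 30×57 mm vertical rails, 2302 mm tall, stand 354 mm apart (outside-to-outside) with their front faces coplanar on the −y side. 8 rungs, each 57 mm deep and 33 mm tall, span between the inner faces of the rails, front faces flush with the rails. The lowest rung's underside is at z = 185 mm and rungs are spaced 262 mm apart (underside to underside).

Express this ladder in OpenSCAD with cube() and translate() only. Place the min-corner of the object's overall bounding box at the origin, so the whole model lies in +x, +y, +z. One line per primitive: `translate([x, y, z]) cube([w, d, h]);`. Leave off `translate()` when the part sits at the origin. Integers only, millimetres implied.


cube([30, 57, 2302]);
translate([324, 0, 0]) cube([30, 57, 2302]);
translate([30, 0, 185]) cube([294, 57, 33]);
translate([30, 0, 447]) cube([294, 57, 33]);
translate([30, 0, 709]) cube([294, 57, 33]);
translate([30, 0, 971]) cube([294, 57, 33]);
translate([30, 0, 1233]) cube([294, 57, 33]);
translate([30, 0, 1495]) cube([294, 57, 33]);
translate([30, 0, 1757]) cube([294, 57, 33]);
translate([30, 0, 2019]) cube([294, 57, 33]);


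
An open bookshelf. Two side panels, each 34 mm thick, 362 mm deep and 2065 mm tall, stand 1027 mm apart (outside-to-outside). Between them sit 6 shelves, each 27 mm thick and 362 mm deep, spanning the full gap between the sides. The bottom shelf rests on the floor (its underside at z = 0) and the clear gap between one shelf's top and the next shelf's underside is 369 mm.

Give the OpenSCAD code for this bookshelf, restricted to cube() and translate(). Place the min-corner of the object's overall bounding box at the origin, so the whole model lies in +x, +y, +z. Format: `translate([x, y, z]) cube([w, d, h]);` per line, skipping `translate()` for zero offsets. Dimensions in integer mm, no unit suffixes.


cube([34, 362, 2065]);
translate([993, 0, 0]) cube([34, 362, 2065]);
translate([34, 0, 0]) cube([959, 362, 27]);
translate([34, 0, 396]) cube([959, 362, 27]);
translate([34, 0, 792]) cube([959, 362, 27]);
translate([34, 0, 1188]) cube([959, 362, 27]);
translate([34, 0, 1584]) cube([959, 362, 27]);
translate([34, 0, 1980]) cube([959, 362, 27]);


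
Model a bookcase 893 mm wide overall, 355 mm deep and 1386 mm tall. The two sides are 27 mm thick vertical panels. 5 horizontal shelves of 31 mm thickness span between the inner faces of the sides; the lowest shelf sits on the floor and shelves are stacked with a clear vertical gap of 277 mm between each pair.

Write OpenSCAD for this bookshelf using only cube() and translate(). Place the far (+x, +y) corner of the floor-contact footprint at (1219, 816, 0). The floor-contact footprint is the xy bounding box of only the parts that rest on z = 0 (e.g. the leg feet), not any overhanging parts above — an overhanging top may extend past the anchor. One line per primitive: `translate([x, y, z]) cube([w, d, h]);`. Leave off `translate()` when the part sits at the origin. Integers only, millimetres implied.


translate([326, 461, 0]) cube([27, 355, 1386]);
translate([1192, 461, 0]) cube([27, 355, 1386]);
translate([353, 461, 0]) cube([839, 355, 31]);
translate([353, 461, 308]) cube([839, 355, 31]);
translate([353, 461, 616]) cube([839, 355, 31]);
translate([353, 461, 924]) cube([839, 355, 31]);
translate([353, 461, 1232]) cube([839, 355, 31]);


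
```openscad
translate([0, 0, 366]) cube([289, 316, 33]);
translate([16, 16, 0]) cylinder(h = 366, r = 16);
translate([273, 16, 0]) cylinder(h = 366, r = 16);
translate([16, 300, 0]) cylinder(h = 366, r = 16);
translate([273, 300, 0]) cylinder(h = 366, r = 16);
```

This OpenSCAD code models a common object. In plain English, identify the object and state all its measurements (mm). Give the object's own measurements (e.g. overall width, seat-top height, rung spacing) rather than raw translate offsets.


A four-legged stool. The seat is a 289×316×33 mm slab whose top surface is at z = 399 mm; four round legs, each 32 mm in diameter, run from the floor (z = 0) to the underside of the seat, each leg's axis is inset half a diameter from the nearest pair of seat edges (so the leg's bounding box is flush with the corner).


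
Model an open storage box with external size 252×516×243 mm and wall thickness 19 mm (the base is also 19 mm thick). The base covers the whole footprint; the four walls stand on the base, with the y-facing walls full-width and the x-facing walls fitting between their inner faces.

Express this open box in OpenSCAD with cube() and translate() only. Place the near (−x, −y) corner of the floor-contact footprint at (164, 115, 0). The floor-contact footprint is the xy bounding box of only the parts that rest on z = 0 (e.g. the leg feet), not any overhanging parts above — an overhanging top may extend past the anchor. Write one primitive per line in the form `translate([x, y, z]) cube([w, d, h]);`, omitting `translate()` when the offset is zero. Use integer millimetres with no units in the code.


translate([164, 115, 0]) cube([252, 516, 19]);
translate([164, 115, 19]) cube([252, 19, 224]);
translate([164, 612, 19]) cube([252, 19, 224]);
translate([164, 134, 19]) cube([19, 478, 224]);
translate([397, 134, 19]) cube([19, 478, 224]);


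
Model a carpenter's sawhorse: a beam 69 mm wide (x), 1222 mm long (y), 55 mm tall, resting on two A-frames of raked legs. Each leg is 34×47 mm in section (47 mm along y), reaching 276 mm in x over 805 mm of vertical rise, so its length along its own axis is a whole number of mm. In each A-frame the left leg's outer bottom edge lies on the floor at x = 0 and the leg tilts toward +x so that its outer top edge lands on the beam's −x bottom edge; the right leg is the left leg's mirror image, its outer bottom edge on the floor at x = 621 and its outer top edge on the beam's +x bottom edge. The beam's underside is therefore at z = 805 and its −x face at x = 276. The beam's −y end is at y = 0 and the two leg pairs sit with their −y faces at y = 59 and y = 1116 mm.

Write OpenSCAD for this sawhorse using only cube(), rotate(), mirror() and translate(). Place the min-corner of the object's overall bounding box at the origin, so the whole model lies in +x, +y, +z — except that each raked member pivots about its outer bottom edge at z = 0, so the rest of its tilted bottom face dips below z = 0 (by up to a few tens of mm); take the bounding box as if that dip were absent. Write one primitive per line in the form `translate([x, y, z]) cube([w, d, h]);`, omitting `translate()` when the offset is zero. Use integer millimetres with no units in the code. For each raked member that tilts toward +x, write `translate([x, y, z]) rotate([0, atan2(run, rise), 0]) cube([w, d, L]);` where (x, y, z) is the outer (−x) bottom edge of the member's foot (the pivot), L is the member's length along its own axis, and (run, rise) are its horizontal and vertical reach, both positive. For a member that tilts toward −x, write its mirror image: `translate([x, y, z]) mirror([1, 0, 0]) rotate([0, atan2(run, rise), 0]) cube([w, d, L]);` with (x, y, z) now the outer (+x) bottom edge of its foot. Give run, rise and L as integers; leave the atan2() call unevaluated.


translate([276, 0, 805]) cube([69, 1222, 55]);
translate([0, 59, 0]) rotate([0, atan2(276, 805), 0]) cube([34, 47, 851]);
translate([621, 59, 0]) mirror([1, 0, 0]) rotate([0, atan2(276, 805), 0]) cube([34, 47, 851]);
translate([0, 1116, 0]) rotate([0, atan2(276, 805), 0]) cube([34, 47, 851]);
translate([621, 1116, 0]) mirror([1, 0, 0]) rotate([0, atan2(276, 805), 0]) cube([34, 47, 851]);


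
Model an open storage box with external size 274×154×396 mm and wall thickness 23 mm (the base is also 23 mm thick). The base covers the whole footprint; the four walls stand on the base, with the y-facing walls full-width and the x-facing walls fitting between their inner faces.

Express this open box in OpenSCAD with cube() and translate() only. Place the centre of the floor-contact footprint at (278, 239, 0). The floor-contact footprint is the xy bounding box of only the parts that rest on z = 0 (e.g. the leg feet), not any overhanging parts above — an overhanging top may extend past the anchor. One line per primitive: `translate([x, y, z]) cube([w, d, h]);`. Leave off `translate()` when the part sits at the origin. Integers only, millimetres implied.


translate([141, 162, 0]) cube([274, 154, 23]);
translate([141, 162, 23]) cube([274, 23, 373]);
translate([141, 293, 23]) cube([274, 23, 373]);
translate([141, 185, 23]) cube([23, 108, 373]);
translate([392, 185, 23]) cube([23, 108, 373]);


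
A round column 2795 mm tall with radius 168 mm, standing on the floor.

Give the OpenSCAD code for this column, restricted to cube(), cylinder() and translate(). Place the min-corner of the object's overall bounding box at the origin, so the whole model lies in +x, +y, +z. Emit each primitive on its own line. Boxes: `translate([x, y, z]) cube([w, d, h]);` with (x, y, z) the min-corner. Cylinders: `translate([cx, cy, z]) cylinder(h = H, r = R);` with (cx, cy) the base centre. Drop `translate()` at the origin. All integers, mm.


translate([168, 168, 0]) cylinder(h = 2795, r = 168);


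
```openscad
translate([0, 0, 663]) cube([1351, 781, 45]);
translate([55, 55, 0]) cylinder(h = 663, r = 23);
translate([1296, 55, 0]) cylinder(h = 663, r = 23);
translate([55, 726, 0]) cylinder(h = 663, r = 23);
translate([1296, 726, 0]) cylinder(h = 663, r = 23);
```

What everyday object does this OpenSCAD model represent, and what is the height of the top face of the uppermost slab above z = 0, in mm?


A table. The table height is 708 mm.

A 1351×781×45 slab sits at z = 663 on four Ø46 mm round legs — a table. The top surface is at 663 + 45 = 708 mm.


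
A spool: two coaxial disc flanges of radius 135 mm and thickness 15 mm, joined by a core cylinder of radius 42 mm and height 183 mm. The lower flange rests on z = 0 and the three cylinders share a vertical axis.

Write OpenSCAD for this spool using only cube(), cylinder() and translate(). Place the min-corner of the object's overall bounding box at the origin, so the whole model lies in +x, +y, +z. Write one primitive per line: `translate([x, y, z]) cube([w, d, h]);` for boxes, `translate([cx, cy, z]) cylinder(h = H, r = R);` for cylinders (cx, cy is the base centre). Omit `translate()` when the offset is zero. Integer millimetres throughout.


translate([135, 135, 0]) cylinder(h = 15, r = 135);
translate([135, 135, 15]) cylinder(h = 183, r = 42);
translate([135, 135, 198]) cylinder(h = 15, r = 135);


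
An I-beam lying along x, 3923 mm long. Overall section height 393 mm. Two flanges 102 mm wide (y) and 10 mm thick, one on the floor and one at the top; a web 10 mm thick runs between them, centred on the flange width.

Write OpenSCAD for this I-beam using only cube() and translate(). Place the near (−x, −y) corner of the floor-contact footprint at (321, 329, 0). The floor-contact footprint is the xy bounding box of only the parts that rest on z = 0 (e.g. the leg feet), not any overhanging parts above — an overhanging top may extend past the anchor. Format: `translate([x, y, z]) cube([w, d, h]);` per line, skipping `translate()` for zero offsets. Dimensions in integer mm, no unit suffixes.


translate([321, 329, 0]) cube([3923, 102, 10]);
translate([321, 375, 10]) cube([3923, 10, 373]);
translate([321, 329, 383]) cube([3923, 102, 10]);


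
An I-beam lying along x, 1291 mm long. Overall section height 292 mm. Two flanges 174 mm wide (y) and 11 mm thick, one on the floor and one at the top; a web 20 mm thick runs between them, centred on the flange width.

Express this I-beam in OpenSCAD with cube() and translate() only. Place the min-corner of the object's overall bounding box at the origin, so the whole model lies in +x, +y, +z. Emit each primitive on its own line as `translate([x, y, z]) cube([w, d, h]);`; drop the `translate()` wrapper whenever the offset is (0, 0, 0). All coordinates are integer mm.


cube([1291, 174, 11]);
translate([0, 77, 11]) cube([1291, 20, 270]);
translate([0, 0, 281]) cube([1291, 174, 11]);


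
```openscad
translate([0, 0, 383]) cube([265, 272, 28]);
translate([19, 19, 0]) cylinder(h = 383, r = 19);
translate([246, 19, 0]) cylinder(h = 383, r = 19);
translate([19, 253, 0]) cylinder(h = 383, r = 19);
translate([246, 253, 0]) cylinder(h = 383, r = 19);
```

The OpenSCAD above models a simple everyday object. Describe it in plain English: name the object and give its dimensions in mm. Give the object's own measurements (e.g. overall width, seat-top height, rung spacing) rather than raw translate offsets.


A simple wooden stool: a rectangular seat 265 mm (x) by 272 mm (y), 28 mm thick, top face at z = 411 mm, on four round legs, each 38 mm in diameter. The legs rest on z = 0, each leg's axis is inset half a diameter from the nearest pair of seat edges (so the leg's bounding box is flush with the corner).


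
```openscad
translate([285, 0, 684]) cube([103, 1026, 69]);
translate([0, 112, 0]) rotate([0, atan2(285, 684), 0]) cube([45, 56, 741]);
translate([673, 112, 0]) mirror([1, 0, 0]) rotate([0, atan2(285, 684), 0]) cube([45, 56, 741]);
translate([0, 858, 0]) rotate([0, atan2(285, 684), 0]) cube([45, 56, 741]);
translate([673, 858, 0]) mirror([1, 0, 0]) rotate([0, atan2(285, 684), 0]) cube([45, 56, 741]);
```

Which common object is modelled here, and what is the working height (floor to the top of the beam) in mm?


A sawhorse. The overall height is 753 mm.

A beam across two mirrored pairs of raked legs — a sawhorse. The beam's underside is at z = 684 (matching the legs' vertical rise in atan2(285, 684)) and the beam is 69 mm tall, so its top is at 684 + 69 = 753 mm. The raked legs top out at the beam's underside, so that is the highest point.


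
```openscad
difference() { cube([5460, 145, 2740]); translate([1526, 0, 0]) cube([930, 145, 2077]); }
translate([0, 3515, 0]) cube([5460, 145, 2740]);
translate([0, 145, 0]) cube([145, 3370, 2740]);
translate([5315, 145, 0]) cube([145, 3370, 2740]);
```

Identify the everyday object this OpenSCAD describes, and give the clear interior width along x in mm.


A single room. The interior width is 5170 mm.

Four walls enclosing a rectangle with a door in the front wall — a room. Outside width 5460 minus two 145 mm walls gives 5170 mm.


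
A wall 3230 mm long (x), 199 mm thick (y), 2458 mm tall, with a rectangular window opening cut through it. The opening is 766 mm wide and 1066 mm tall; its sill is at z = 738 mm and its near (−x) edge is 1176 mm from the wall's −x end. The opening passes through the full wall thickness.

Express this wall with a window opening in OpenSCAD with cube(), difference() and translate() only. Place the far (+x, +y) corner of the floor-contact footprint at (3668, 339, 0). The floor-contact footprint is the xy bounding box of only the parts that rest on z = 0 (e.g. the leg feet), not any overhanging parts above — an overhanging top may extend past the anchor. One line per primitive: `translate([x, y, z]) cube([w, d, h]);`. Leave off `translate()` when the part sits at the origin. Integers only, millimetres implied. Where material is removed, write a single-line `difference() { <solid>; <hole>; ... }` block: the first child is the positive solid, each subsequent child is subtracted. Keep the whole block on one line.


difference() { translate([438, 140, 0]) cube([3230, 199, 2458]); translate([1614, 140, 738]) cube([766, 199, 1066]); }


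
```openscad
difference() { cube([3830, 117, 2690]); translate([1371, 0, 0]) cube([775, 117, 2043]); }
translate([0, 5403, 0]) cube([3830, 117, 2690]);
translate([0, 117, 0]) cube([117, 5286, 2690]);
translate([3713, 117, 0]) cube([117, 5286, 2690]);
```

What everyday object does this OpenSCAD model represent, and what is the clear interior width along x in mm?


A single room. The interior width is 3596 mm.

Four walls enclosing a rectangle with a door in the front wall — a room. Outside width 3830 minus two 117 mm walls gives 3596 mm.


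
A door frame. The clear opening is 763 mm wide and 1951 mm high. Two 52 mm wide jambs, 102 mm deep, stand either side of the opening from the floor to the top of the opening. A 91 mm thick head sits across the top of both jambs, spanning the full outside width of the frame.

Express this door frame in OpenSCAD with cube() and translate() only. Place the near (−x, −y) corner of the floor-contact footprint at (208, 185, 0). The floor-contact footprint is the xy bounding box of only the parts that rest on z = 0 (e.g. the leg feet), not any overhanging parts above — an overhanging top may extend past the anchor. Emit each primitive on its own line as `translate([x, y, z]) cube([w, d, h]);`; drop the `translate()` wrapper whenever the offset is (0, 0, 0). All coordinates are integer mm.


translate([208, 185, 0]) cube([52, 102, 1951]);
translate([1023, 185, 0]) cube([52, 102, 1951]);
translate([208, 185, 1951]) cube([867, 102, 91]);


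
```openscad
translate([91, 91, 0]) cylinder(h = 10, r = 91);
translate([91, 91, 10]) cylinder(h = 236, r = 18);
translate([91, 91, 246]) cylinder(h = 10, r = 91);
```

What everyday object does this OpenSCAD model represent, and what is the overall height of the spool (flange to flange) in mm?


A spool. The overall height is 256 mm.

Three coaxial cylinders, large–small–large — a spool. Two 10 mm flanges and a 236 mm core give 10 + 236 + 10 = 256 mm.


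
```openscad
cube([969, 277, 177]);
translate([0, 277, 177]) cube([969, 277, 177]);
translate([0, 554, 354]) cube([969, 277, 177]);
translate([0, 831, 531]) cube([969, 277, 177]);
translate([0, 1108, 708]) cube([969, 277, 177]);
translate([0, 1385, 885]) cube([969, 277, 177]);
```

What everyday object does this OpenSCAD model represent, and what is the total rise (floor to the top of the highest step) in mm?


A staircase. The total rise is 1062 mm.

6 identical blocks, each offset up and back from the previous — a staircase. Each step is 177 mm tall and there are 6 of them, so the total rise is 6 × 177 = 1062 mm.


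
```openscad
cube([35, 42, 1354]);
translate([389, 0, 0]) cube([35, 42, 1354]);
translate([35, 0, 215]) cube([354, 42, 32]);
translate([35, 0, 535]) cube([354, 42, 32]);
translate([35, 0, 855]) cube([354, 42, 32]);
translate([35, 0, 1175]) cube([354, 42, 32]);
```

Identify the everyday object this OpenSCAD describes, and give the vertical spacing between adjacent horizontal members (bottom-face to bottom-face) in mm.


A ladder. The rung spacing is 320 mm.

Two tall 35×42 posts with 4 short bars between them — a ladder. Adjacent rungs sit at z = 215 and z = 535, so the spacing is 535 − 215 = 320 mm.


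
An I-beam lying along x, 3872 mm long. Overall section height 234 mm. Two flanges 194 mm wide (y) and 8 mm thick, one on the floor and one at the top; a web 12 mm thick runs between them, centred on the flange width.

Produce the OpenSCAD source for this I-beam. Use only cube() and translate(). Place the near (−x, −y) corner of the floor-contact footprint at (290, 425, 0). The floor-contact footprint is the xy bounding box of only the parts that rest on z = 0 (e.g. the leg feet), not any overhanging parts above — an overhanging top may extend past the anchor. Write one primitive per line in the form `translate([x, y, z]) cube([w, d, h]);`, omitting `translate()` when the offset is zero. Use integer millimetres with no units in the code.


translate([290, 425, 0]) cube([3872, 194, 8]);
translate([290, 516, 8]) cube([3872, 12, 218]);
translate([290, 425, 226]) cube([3872, 194, 8]);


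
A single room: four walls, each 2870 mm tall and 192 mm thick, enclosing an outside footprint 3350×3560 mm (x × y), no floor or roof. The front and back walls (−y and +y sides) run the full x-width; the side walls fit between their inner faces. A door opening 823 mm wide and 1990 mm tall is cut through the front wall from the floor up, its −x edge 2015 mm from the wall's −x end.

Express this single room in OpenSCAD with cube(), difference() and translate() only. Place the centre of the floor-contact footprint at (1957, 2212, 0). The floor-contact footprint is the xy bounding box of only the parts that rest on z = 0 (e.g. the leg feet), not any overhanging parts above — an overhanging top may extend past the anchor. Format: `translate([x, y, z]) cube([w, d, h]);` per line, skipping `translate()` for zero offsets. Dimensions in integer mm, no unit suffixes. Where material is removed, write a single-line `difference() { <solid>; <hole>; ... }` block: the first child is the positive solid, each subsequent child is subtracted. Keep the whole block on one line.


difference() { translate([282, 432, 0]) cube([3350, 192, 2870]); translate([2297, 432, 0]) cube([823, 192, 1990]); }
translate([282, 3800, 0]) cube([3350, 192, 2870]);
translate([282, 624, 0]) cube([192, 3176, 2870]);
translate([3440, 624, 0]) cube([192, 3176, 2870]);


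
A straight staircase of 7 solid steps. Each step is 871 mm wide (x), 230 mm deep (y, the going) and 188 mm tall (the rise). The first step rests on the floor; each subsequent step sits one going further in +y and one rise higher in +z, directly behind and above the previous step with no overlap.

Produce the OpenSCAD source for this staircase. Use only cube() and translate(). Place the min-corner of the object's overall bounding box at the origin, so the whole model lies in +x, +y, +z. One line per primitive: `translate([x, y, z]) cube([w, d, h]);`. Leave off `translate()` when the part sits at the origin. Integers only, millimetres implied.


cube([871, 230, 188]);
translate([0, 230, 188]) cube([871, 230, 188]);
translate([0, 460, 376]) cube([871, 230, 188]);
translate([0, 690, 564]) cube([871, 230, 188]);
translate([0, 920, 752]) cube([871, 230, 188]);
translate([0, 1150, 940]) cube([871, 230, 188]);
translate([0, 1380, 1128]) cube([871, 230, 188]);


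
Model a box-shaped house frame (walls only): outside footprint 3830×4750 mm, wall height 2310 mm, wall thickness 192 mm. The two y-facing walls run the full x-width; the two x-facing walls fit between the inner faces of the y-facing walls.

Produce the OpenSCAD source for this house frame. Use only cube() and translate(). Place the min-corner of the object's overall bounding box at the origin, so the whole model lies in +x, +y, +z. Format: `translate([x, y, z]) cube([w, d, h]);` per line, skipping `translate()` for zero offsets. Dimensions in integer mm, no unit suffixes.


cube([3830, 192, 2310]);
translate([0, 4558, 0]) cube([3830, 192, 2310]);
translate([0, 192, 0]) cube([192, 4366, 2310]);
translate([3638, 192, 0]) cube([192, 4366, 2310]);


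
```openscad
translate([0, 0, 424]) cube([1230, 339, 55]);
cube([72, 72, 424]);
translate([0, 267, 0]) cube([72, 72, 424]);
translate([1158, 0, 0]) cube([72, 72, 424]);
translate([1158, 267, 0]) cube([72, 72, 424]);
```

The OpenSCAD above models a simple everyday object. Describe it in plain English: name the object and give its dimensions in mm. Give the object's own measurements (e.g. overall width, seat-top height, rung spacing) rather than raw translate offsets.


A long wooden bench with a 1230 mm (x) × 339 mm (y) seat, 55 mm thick, its top surface 479 mm above the floor. Four 72 mm square legs at the seat corners, flush with the edges, run from z = 0 to the seat underside.


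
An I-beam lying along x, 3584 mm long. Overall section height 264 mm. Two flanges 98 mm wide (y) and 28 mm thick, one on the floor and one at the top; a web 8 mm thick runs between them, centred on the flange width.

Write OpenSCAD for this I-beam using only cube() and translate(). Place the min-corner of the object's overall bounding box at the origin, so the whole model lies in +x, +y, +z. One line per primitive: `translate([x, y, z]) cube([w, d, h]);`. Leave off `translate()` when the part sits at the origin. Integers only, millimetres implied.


cube([3584, 98, 28]);
translate([0, 45, 28]) cube([3584, 8, 208]);
translate([0, 0, 236]) cube([3584, 98, 28]);


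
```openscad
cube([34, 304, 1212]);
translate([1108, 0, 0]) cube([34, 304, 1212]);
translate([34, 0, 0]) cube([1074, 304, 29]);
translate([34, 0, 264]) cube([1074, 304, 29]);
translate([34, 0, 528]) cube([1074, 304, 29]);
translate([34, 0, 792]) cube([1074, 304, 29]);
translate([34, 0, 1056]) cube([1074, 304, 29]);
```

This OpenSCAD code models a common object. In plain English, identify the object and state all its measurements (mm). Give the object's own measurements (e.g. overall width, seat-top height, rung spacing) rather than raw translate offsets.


An open bookshelf. Two side panels, each 34 mm thick, 304 mm deep and 1212 mm tall, stand 1142 mm apart (outside-to-outside). Between them sit 5 shelves, each 29 mm thick and 304 mm deep, spanning the full gap between the sides. The bottom shelf rests on the floor (its underside at z = 0) and the clear gap between one shelf's top and the next shelf's underside is 235 mm.


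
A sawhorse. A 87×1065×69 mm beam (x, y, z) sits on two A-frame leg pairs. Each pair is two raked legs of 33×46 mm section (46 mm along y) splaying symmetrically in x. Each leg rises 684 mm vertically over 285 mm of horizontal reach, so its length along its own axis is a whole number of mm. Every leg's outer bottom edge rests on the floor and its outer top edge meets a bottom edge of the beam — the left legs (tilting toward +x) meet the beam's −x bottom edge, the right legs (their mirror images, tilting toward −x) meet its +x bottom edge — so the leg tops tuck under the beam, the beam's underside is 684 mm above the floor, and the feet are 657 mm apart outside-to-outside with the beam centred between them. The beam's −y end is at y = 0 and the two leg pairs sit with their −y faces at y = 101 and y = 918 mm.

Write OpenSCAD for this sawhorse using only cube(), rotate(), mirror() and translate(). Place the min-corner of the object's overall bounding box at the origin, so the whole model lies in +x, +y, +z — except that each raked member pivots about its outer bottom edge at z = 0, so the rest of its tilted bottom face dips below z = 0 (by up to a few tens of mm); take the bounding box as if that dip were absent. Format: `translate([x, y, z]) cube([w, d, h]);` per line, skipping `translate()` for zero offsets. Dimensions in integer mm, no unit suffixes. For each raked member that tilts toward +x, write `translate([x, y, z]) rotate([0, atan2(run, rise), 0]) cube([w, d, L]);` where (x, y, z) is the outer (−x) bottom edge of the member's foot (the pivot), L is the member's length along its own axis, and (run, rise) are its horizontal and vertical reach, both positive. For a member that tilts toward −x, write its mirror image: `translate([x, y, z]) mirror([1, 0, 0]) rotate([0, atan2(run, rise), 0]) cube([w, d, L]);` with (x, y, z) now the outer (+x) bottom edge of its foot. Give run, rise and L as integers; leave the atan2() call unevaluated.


translate([285, 0, 684]) cube([87, 1065, 69]);
translate([0, 101, 0]) rotate([0, atan2(285, 684), 0]) cube([33, 46, 741]);
translate([657, 101, 0]) mirror([1, 0, 0]) rotate([0, atan2(285, 684), 0]) cube([33, 46, 741]);
translate([0, 918, 0]) rotate([0, atan2(285, 684), 0]) cube([33, 46, 741]);
translate([657, 918, 0]) mirror([1, 0, 0]) rotate([0, atan2(285, 684), 0]) cube([33, 46, 741]);


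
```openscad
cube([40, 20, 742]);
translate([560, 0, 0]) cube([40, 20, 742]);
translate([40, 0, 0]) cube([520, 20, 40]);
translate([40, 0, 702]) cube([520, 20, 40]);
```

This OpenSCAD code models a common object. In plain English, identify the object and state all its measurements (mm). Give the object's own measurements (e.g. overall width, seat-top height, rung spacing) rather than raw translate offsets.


A rectangular picture frame lying in the x–z plane (depth along y). The opening is 520 mm wide (x) by 662 mm tall (z), surrounded by a border 40 mm wide on all four sides. The frame is 20 mm deep and is made of two full-height vertical stiles with two horizontal rails fitted between them.


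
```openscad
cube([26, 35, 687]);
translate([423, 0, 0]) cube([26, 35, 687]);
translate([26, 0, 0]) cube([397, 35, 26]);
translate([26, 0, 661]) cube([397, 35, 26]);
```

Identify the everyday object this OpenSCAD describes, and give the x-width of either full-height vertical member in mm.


A picture frame. The border width is 26 mm.

Four thin pieces enclosing a rectangular opening — a picture frame. The two full-height stiles are 687 mm tall; the top rail sits at z = 661 and is 26 mm tall, so the border above the opening is 687 − 661 = 26 mm, matching the stile x-width.


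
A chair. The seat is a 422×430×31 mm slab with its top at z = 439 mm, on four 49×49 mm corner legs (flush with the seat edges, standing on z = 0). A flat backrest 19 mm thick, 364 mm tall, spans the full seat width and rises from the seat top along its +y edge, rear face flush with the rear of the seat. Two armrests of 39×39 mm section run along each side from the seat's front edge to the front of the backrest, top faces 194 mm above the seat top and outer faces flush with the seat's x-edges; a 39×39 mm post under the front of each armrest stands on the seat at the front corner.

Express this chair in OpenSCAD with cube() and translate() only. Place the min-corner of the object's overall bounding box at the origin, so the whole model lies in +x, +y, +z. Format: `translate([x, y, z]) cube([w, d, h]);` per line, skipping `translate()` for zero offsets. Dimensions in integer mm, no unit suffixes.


translate([0, 0, 408]) cube([422, 430, 31]);
cube([49, 49, 408]);
translate([373, 0, 0]) cube([49, 49, 408]);
translate([0, 381, 0]) cube([49, 49, 408]);
translate([373, 381, 0]) cube([49, 49, 408]);
translate([0, 411, 439]) cube([422, 19, 364]);
translate([0, 0, 594]) cube([39, 411, 39]);
translate([383, 0, 594]) cube([39, 411, 39]);
translate([0, 0, 439]) cube([39, 39, 155]);
translate([383, 0, 439]) cube([39, 39, 155]);


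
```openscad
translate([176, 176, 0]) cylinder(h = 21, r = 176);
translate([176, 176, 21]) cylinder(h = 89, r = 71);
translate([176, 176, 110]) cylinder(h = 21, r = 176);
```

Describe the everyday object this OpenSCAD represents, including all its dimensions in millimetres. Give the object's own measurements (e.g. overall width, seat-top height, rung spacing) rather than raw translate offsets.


A spool: two coaxial disc flanges of radius 176 mm and thickness 21 mm, joined by a core cylinder of radius 71 mm and height 89 mm. The lower flange rests on z = 0 and the three cylinders share a vertical axis.


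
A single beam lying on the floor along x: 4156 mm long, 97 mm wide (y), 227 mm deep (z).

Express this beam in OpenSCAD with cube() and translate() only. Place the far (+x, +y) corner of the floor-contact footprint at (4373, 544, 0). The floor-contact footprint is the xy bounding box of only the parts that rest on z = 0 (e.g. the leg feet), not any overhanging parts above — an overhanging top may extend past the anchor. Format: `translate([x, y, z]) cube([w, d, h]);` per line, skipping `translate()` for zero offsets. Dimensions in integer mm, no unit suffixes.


translate([217, 447, 0]) cube([4156, 97, 227]);


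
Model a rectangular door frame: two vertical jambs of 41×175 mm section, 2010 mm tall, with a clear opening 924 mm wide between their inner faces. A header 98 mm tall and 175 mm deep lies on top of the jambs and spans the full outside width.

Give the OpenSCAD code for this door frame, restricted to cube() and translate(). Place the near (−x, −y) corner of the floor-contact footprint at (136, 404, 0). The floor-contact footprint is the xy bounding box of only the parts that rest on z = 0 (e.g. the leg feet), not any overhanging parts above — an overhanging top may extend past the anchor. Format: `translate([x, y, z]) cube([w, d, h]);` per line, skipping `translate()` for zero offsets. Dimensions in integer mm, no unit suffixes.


translate([136, 404, 0]) cube([41, 175, 2010]);
translate([1101, 404, 0]) cube([41, 175, 2010]);
translate([136, 404, 2010]) cube([1006, 175, 98]);


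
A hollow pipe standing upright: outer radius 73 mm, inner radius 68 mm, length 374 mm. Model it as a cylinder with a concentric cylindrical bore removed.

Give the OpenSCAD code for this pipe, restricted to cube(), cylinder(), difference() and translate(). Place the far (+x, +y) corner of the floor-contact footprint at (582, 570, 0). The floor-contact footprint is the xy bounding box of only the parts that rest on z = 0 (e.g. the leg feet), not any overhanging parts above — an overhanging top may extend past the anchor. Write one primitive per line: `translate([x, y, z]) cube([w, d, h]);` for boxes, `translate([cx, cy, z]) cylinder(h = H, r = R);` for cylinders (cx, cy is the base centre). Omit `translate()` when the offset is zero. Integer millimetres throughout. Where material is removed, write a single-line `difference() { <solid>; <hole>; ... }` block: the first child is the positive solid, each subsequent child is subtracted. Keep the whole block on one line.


difference() { translate([509, 497, 0]) cylinder(h = 374, r = 73); translate([509, 497, 0]) cylinder(h = 374, r = 68); }


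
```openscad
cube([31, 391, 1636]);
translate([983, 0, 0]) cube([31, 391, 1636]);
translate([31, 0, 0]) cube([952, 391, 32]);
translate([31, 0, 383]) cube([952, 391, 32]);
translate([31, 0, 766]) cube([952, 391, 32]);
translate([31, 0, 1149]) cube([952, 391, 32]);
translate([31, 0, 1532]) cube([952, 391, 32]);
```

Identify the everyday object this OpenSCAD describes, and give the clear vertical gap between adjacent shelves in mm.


A bookshelf. The clear shelf gap is 351 mm.

Two tall side panels with 5 horizontal boards between them — a bookshelf. The first two shelf undersides are at z = 0 and z = 383; with shelf thickness 32, the clear gap is 383 − 0 − 32 = 351 mm.


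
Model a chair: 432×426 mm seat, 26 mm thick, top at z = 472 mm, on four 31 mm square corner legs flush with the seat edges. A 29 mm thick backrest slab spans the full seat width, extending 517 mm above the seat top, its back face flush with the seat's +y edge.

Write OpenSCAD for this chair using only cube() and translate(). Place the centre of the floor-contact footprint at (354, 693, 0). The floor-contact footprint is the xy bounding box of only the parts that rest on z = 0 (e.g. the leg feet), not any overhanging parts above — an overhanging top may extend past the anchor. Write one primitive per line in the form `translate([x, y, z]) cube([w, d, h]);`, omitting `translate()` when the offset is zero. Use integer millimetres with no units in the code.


// leg_h = 472 - 26 = 446
translate([138, 480, 446]) cube([432, 426, 26]);
translate([138, 480, 0]) cube([31, 31, 446]);
translate([539, 480, 0]) cube([31, 31, 446]);
translate([138, 875, 0]) cube([31, 31, 446]);
translate([539, 875, 0]) cube([31, 31, 446]);
translate([138, 877, 472]) cube([432, 29, 517]);


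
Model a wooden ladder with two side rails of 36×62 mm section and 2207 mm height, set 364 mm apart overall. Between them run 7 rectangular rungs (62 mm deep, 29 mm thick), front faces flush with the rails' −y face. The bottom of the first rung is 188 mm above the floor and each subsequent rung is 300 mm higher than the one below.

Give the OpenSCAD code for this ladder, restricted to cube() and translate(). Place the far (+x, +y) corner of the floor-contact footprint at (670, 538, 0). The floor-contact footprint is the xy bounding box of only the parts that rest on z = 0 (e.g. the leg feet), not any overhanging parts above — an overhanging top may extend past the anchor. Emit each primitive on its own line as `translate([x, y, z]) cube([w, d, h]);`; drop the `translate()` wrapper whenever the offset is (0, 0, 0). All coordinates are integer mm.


translate([306, 476, 0]) cube([36, 62, 2207]);
translate([634, 476, 0]) cube([36, 62, 2207]);
translate([342, 476, 188]) cube([292, 62, 29]);
translate([342, 476, 488]) cube([292, 62, 29]);
translate([342, 476, 788]) cube([292, 62, 29]);
translate([342, 476, 1088]) cube([292, 62, 29]);
translate([342, 476, 1388]) cube([292, 62, 29]);
translate([342, 476, 1688]) cube([292, 62, 29]);
translate([342, 476, 1988]) cube([292, 62, 29]);


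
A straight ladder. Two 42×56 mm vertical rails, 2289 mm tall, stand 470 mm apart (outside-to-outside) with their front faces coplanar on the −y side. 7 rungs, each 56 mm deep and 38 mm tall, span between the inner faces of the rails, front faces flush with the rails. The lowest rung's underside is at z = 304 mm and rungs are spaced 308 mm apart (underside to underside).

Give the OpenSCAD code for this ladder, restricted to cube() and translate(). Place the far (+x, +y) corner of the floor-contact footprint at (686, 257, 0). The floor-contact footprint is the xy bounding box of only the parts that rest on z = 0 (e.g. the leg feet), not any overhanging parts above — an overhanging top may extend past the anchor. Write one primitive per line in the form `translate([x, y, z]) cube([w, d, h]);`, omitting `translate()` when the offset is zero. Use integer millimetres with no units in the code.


// rung span = 470 - 2*42 = 386
// rung[k] z = 304 + k*308
translate([216, 201, 0]) cube([42, 56, 2289]);
translate([644, 201, 0]) cube([42, 56, 2289]);
translate([258, 201, 304]) cube([386, 56, 38]);
translate([258, 201, 612]) cube([386, 56, 38]);
translate([258, 201, 920]) cube([386, 56, 38]);
translate([258, 201, 1228]) cube([386, 56, 38]);
translate([258, 201, 1536]) cube([386, 56, 38]);
translate([258, 201, 1844]) cube([386, 56, 38]);
translate([258, 201, 2152]) cube([386, 56, 38]);


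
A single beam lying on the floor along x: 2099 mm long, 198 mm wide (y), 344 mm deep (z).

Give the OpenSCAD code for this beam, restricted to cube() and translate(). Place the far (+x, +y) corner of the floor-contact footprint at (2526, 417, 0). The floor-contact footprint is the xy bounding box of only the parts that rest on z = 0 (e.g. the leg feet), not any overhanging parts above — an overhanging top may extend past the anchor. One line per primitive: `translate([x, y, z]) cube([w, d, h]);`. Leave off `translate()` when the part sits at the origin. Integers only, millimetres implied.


translate([427, 219, 0]) cube([2099, 198, 344]);


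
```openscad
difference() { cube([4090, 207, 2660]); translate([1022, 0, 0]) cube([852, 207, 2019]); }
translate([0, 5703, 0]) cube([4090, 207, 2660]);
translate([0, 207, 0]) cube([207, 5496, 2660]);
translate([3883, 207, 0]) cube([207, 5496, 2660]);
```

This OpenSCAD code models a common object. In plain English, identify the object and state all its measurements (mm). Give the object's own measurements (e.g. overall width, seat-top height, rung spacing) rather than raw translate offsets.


A single room: four walls, each 2660 mm tall and 207 mm thick, enclosing an outside footprint 4090×5910 mm (x × y), no floor or roof. The front and back walls (−y and +y sides) run the full x-width; the side walls fit between their inner faces. A door opening 852 mm wide and 2019 mm tall is cut through the front wall from the floor up, its −x edge 1022 mm from the wall's −x end.


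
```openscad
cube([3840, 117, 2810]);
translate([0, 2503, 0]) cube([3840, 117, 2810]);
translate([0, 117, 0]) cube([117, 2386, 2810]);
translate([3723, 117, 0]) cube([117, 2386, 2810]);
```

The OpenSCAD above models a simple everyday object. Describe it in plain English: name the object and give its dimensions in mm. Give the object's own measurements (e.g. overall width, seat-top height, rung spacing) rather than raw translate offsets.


The wall frame of a small rectangular building: four walls, each 2810 mm tall and 117 mm thick, enclosing a footprint 3840 mm (x) by 2620 mm (y) outside-to-outside, with no floor or roof. The front and back walls (the −y and +y sides) span the full width; the two side walls fit between them.


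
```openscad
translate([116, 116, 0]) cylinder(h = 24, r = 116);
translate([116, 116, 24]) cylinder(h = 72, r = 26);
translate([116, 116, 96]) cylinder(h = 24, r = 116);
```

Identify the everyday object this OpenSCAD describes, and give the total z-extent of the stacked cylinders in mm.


A spool. The overall height is 120 mm.

Three coaxial cylinders, large–small–large — a spool. Two 24 mm flanges and a 72 mm core give 24 + 72 + 24 = 120 mm.
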